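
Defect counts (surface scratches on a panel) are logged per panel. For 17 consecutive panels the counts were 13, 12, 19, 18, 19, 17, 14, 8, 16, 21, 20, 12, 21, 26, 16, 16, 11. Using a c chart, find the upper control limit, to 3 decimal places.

c̄ = (13 + 12 + 19 + 18 + 19 + 17 + 14 + 8 + 16 + 21 + 20 + 12 + 21 + 26 + 16 + 16 + 11) / 17 = 279 / 17 = 16.4118
UCL = c̄ + 3√c̄ = 16.4118 + 3 × √16.4118 = 16.4118 + 3 × 4.0511 = 28.5652

28.565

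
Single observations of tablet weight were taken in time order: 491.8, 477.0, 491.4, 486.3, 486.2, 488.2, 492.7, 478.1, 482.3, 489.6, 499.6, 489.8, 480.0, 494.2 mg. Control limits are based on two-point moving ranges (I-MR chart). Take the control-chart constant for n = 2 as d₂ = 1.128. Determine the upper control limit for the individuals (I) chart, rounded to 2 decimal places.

510.32

X̄ = (491.8 + 477.0 + 491.4 + 486.3 + 486.2 + 488.2 + 492.7 + 478.1 + 482.3 + 489.6 + 499.6 + 489.8 + 480.0 + 494.2) / 14 = 487.6571
Moving ranges: 14.8, 14.4, 5.1, 0.1, 2.0, 4.5, 14.6, 4.2, 7.3, 10.0, 9.8, 9.8, 14.2; M̄R̄ = 110.8000 / 13 = 8.5231
UCL = X̄ + 3·M̄R̄/d₂ = 487.6571 + 3 × 8.5231 / 1.128 = 510.3249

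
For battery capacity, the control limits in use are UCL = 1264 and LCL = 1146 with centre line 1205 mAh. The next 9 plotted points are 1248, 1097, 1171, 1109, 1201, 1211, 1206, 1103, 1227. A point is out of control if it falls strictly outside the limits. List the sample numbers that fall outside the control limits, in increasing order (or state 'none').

Compare each point to [1146, 1264]: sample 2 = 1097 < LCL; sample 4 = 1109 < LCL; sample 8 = 1103 < LCL.

2, 4, 8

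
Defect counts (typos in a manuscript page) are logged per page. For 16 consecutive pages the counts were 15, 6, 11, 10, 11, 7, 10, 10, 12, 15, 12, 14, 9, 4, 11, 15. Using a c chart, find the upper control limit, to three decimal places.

20.586

c̄ = (15 + 6 + 11 + 10 + 11 + 7 + 10 + 10 + 12 + 15 + 12 + 14 + 9 + 4 + 11 + 15) / 16 = 172 / 16 = 10.7500
UCL = c̄ + 3√c̄ = 10.7500 + 3 × √10.7500 = 10.7500 + 3 × 3.2787 = 20.5862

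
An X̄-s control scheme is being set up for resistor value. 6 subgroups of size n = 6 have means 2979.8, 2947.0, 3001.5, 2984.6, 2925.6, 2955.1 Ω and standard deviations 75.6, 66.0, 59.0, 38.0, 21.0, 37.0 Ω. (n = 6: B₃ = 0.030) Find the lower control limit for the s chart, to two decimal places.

1.48

s̄ = (75.6 + 66.0 + 59.0 + 38.0 + 21.0 + 37.0) / 6 = 49.4333
LCL_s = B₃·s̄ = 0.030 × 49.4333 = 1.4830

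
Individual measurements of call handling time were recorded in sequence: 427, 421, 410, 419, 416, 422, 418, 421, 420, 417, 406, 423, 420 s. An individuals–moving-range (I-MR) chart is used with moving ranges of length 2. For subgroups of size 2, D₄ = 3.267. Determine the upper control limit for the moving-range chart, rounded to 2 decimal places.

20.96

Moving ranges: 6, 11, 9, 3, 6, 4, 3, 1, 3, 11, 17, 3; M̄R̄ = 77.0000 / 12 = 6.4167
UCL_MR = D₄·M̄R̄ = 3.267 × 6.4167 = 20.9632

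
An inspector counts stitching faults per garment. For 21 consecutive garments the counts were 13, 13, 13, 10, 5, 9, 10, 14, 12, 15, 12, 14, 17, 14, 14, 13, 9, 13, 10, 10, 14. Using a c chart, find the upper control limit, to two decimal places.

c̄ = (13 + 13 + 13 + 10 + 5 + 9 + 10 + 14 + 12 + 15 + 12 + 14 + 17 + 14 + 14 + 13 + 9 + 13 + 10 + 10 + 14) / 21 = 254 / 21 = 12.0952
UCL = c̄ + 3√c̄ = 12.0952 + 3 × √12.0952 = 12.0952 + 3 × 3.4778 = 22.5287

22.53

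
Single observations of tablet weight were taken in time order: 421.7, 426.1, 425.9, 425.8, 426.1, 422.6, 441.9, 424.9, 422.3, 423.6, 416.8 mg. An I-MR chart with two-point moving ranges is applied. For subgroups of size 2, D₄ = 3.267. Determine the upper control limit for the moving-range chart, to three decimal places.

Moving ranges: 4.4, 0.2, 0.1, 0.3, 3.5, 19.3, 17.0, 2.6, 1.3, 6.8; M̄R̄ = 55.5000 / 10 = 5.5500
UCL_MR = D₄·M̄R̄ = 3.267 × 5.5500 = 18.1319

18.132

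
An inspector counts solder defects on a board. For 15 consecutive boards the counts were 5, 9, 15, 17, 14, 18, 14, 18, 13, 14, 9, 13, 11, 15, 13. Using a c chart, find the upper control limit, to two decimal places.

c̄ = (5 + 9 + 15 + 17 + 14 + 18 + 14 + 18 + 13 + 14 + 9 + 13 + 11 + 15 + 13) / 15 = 198 / 15 = 13.2000
UCL = c̄ + 3√c̄ = 13.2000 + 3 × √13.2000 = 13.2000 + 3 × 3.6332 = 24.0995

24.10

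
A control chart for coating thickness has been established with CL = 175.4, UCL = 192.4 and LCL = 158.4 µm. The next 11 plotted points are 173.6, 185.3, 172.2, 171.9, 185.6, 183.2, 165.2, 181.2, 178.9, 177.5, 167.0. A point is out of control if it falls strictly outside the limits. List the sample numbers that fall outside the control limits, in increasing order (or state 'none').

none

All 11 points lie within [158.4, 192.4].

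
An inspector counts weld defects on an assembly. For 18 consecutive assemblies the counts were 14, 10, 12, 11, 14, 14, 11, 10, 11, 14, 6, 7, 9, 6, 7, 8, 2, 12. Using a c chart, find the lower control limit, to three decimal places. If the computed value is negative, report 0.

0.455

c̄ = (14 + 10 + 12 + 11 + 14 + 14 + 11 + 10 + 11 + 14 + 6 + 7 + 9 + 6 + 7 + 8 + 2 + 12) / 18 = 178 / 18 = 9.8889
LCL = c̄ − 3√c̄ = 9.8889 − 3 × 3.1447 = 0.4549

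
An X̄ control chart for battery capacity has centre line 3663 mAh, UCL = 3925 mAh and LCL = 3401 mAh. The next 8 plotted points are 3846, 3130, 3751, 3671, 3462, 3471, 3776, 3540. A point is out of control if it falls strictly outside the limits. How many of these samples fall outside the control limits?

Compare each point to [3401, 3925]: sample 2 = 3130 < LCL.

1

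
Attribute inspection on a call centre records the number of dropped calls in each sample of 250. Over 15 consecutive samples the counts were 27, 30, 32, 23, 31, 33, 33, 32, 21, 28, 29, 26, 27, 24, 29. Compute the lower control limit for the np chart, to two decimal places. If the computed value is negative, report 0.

13.30

p̄ = Σdᵢ / (k·n) = 425 / (15 × 250) = 0.11333
LCL = np̄ − 3·√(np̄(1−p̄)) = 28.3333 − 3 × 5.0122 = 13.2967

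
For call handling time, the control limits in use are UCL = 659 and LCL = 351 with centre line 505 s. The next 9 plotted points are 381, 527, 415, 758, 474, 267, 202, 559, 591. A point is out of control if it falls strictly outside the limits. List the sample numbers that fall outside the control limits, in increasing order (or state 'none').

Compare each point to [351, 659]: sample 4 = 758 > UCL; sample 6 = 267 < LCL; sample 7 = 202 < LCL.

4, 6, 7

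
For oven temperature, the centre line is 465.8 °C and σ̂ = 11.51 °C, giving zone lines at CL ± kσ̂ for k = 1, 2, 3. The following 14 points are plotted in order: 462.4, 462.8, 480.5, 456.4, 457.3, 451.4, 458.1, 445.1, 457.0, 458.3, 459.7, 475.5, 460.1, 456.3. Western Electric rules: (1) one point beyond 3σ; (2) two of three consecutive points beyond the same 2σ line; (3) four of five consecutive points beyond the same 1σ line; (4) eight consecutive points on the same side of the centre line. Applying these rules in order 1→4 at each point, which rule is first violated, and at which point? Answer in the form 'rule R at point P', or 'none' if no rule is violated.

rule 4 at point 11

Zone of each point (C = within 1σ̂, B = 1σ̂–2σ̂, A = 2σ̂–3σ̂, * = beyond 3σ̂; sign = side of CL): 1:-C, 2:-C, 3:+B, 4:-C, 5:-C, 6:-B, 7:-C, 8:-B, 9:-C, 10:-C, 11:-C, 12:+C, 13:-C, 14:-C
Rule 4 (eight consecutive points on the same side of the centre line) is satisfied at point 11.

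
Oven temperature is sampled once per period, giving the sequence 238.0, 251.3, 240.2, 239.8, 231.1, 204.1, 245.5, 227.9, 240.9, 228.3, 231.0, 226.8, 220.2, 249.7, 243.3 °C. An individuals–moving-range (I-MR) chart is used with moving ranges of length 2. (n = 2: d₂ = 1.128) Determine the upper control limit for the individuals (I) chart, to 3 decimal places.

271.489

X̄ = (238.0 + 251.3 + 240.2 + 239.8 + 231.1 + 204.1 + 245.5 + 227.9 + 240.9 + 228.3 + 231.0 + 226.8 + 220.2 + 249.7 + 243.3) / 15 = 234.5400
Moving ranges: 13.3, 11.1, 0.4, 8.7, 27.0, 41.4, 17.6, 13.0, 12.6, 2.7, 4.2, 6.6, 29.5, 6.4; M̄R̄ = 194.5000 / 14 = 13.8929
UCL = X̄ + 3·M̄R̄/d₂ = 234.5400 + 3 × 13.8929 / 1.128 = 271.4891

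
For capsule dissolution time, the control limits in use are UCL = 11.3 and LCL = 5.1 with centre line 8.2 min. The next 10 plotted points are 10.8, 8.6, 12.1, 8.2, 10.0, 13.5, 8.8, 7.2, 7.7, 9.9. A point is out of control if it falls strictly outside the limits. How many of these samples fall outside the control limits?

Compare each point to [5.1, 11.3]: sample 3 = 12.1 > UCL; sample 6 = 13.5 > UCL.

2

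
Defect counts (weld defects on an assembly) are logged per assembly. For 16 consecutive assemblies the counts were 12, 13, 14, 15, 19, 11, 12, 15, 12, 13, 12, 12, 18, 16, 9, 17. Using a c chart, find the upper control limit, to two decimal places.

24.87

c̄ = (12 + 13 + 14 + 15 + 19 + 11 + 12 + 15 + 12 + 13 + 12 + 12 + 18 + 16 + 9 + 17) / 16 = 220 / 16 = 13.7500
UCL = c̄ + 3√c̄ = 13.7500 + 3 × √13.7500 = 13.7500 + 3 × 3.7081 = 24.8743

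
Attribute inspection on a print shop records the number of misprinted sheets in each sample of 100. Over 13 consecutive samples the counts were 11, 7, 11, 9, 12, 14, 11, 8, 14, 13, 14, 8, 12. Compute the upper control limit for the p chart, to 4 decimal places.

p̄ = Σdᵢ / (k·n) = 144 / (13 × 100) = 0.11077
UCL = p̄ + 3·√(p̄(1−p̄)/n) = 0.11077 + 3 × √(0.11077×0.88923/100) = 0.11077 + 3 × 0.03138 = 0.20492

0.2049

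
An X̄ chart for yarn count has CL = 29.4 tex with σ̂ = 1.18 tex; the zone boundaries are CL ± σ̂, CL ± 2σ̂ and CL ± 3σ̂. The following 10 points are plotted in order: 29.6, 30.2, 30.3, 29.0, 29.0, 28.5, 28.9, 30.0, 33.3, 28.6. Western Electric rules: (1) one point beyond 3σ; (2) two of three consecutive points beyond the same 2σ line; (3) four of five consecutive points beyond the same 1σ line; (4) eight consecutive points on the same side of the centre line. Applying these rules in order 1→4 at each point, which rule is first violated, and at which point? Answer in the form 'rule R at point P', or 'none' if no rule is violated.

rule 1 at point 9

Zone of each point (C = within 1σ̂, B = 1σ̂–2σ̂, A = 2σ̂–3σ̂, * = beyond 3σ̂; sign = side of CL): 1:+C, 2:+C, 3:+C, 4:-C, 5:-C, 6:-C, 7:-C, 8:+C, 9:+*, 10:-C
Rule 1 (one point beyond the 3σ limits) is satisfied at point 9.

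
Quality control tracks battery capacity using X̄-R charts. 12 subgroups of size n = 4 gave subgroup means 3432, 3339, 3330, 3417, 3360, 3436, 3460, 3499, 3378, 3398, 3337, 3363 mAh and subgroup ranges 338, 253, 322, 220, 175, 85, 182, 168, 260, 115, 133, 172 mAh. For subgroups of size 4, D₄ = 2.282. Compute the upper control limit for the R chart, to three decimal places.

460.774

R̄ = (338 + 253 + 322 + 220 + 175 + 85 + 182 + 168 + 260 + 115 + 133 + 172) / 12 = 2423.0000 / 12 = 201.9167
UCL_R = D₄·R̄ = 2.282 × 201.9167 = 460.7738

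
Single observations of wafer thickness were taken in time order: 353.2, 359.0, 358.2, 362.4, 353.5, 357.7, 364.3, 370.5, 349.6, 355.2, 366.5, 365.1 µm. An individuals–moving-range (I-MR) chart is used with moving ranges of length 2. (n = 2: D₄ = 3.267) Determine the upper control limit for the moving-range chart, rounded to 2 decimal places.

Moving ranges: 5.8, 0.8, 4.2, 8.9, 4.2, 6.6, 6.2, 20.9, 5.6, 11.3, 1.4; M̄R̄ = 75.9000 / 11 = 6.9000
UCL_MR = D₄·M̄R̄ = 3.267 × 6.9000 = 22.5423

22.54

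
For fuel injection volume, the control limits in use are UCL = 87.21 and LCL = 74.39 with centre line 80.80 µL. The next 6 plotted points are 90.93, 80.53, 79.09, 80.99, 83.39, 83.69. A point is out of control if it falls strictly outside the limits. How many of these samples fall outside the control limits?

1

Compare each point to [74.39, 87.21]: sample 1 = 90.93 > UCL.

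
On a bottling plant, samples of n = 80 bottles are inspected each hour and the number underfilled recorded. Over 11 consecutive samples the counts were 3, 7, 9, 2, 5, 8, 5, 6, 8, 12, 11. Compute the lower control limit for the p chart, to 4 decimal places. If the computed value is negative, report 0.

0.0000

p̄ = Σdᵢ / (k·n) = 76 / (11 × 80) = 0.08636
LCL = p̄ − 3·√(p̄(1−p̄)/n) = 0.08636 − 3 × 0.03141 = -0.00785 → 0 (negative, so LCL = 0)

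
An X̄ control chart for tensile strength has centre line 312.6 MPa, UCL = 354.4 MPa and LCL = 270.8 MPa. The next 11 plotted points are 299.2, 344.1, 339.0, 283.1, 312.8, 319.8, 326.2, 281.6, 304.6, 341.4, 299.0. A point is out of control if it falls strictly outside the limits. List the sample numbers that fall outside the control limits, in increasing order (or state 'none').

none

All 11 points lie within [270.8, 354.4].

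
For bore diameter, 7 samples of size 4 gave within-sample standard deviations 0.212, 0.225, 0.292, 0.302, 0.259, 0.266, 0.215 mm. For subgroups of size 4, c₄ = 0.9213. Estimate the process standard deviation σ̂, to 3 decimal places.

0.275

s̄ = (0.212 + 0.225 + 0.292 + 0.302 + 0.259 + 0.266 + 0.215) / 7 = 0.2530
σ̂ = s̄ / c₄ = 0.2530 / 0.9213 = 0.2746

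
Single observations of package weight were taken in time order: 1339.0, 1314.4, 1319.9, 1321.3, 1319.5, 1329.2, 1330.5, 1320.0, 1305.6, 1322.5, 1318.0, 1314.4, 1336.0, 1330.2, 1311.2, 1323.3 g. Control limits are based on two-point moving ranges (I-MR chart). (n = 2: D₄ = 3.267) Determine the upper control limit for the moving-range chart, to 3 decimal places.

33.258

Moving ranges: 24.6, 5.5, 1.4, 1.8, 9.7, 1.3, 10.5, 14.4, 16.9, 4.5, 3.6, 21.6, 5.8, 19.0, 12.1; M̄R̄ = 152.7000 / 15 = 10.1800
UCL_MR = D₄·M̄R̄ = 3.267 × 10.1800 = 33.2581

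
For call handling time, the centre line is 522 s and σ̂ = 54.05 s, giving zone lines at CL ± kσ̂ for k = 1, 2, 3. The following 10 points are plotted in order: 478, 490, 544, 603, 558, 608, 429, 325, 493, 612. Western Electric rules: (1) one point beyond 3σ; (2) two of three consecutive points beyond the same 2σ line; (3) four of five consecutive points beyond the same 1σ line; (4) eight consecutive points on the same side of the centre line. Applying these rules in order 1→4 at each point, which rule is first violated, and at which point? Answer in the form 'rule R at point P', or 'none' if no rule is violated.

Zone of each point (C = within 1σ̂, B = 1σ̂–2σ̂, A = 2σ̂–3σ̂, * = beyond 3σ̂; sign = side of CL): 1:-C, 2:-C, 3:+C, 4:+B, 5:+C, 6:+B, 7:-B, 8:-*, 9:-C, 10:+B
Rule 1 (one point beyond the 3σ limits) is satisfied at point 8.

rule 1 at point 8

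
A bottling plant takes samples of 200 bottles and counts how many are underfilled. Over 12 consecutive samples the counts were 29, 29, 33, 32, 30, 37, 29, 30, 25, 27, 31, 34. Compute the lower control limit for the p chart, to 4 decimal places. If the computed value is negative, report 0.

0.0762

p̄ = Σdᵢ / (k·n) = 366 / (12 × 200) = 0.15250
LCL = p̄ − 3·√(p̄(1−p̄)/n) = 0.15250 − 3 × 0.02542 = 0.07624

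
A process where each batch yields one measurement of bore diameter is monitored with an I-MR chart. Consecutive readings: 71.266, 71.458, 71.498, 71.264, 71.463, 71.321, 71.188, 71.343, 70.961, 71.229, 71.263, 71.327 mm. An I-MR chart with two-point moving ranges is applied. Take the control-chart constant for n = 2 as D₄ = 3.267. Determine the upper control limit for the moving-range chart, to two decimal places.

0.55

Moving ranges: 0.192, 0.040, 0.234, 0.199, 0.142, 0.133, 0.155, 0.382, 0.268, 0.034, 0.064; M̄R̄ = 1.8430 / 11 = 0.1675
UCL_MR = D₄·M̄R̄ = 3.267 × 0.1675 = 0.5474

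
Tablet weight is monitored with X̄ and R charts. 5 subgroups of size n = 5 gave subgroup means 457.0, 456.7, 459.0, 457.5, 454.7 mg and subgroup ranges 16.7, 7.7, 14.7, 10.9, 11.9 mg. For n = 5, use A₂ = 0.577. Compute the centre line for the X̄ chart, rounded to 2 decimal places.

456.98

X̄̄ = (457.0 + 456.7 + 459.0 + 457.5 + 454.7) / 5 = 2284.9000 / 5 = 456.9800
CL = X̄̄ = 456.9800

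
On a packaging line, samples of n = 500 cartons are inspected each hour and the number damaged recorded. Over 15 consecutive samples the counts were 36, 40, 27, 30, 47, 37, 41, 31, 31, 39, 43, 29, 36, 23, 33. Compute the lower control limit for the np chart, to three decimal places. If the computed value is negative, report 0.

p̄ = Σdᵢ / (k·n) = 523 / (15 × 500) = 0.06973
LCL = np̄ − 3·√(np̄(1−p̄)) = 34.8667 − 3 × 5.6952 = 17.7811

17.781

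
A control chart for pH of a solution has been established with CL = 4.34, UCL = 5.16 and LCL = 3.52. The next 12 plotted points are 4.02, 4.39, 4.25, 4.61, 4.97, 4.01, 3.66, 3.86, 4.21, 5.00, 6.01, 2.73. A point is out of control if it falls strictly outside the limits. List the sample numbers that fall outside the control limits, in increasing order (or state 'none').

11, 12

Compare each point to [3.52, 5.16]: sample 11 = 6.01 > UCL; sample 12 = 2.73 < LCL.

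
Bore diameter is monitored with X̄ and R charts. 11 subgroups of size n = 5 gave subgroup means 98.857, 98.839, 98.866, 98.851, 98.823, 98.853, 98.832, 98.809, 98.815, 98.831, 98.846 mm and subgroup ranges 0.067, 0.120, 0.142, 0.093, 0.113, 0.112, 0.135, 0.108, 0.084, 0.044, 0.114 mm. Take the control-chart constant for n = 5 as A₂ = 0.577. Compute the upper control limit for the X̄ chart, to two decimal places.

X̄̄ = (98.857 + 98.839 + 98.866 + 98.851 + 98.823 + 98.853 + 98.832 + 98.809 + 98.815 + 98.831 + 98.846) / 11 = 1087.2220 / 11 = 98.8384
R̄ = (0.067 + 0.120 + 0.142 + 0.093 + 0.113 + 0.112 + 0.135 + 0.108 + 0.084 + 0.044 + 0.114) / 11 = 1.1320 / 11 = 0.1029
UCL = X̄̄ + A₂·R̄ = 98.8384 + 0.577 × 0.1029 = 98.8977

98.90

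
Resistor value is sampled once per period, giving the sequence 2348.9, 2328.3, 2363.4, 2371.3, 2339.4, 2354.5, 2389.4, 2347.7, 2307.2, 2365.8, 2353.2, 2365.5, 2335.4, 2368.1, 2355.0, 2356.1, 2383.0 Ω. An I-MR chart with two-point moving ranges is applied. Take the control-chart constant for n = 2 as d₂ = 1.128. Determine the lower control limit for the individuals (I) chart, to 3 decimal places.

2285.836

X̄ = (2348.9 + 2328.3 + 2363.4 + 2371.3 + 2339.4 + 2354.5 + 2389.4 + 2347.7 + 2307.2 + 2365.8 + 2353.2 + 2365.5 + 2335.4 + 2368.1 + 2355.0 + 2356.1 + 2383.0) / 17 = 2354.8353
Moving ranges: 20.6, 35.1, 7.9, 31.9, 15.1, 34.9, 41.7, 40.5, 58.6, 12.6, 12.3, 30.1, 32.7, 13.1, 1.1, 26.9; M̄R̄ = 415.1000 / 16 = 25.9438
LCL = X̄ − 3·M̄R̄/d₂ = 2354.8353 − 3 × 25.9438 / 1.128 = 2285.8360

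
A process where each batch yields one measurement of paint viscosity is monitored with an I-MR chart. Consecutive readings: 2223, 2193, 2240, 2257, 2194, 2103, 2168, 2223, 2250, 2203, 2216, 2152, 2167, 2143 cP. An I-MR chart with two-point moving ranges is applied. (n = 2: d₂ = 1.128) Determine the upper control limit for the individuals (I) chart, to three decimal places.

X̄ = (2223 + 2193 + 2240 + 2257 + 2194 + 2103 + 2168 + 2223 + 2250 + 2203 + 2216 + 2152 + 2167 + 2143) / 14 = 2195.1429
Moving ranges: 30, 47, 17, 63, 91, 65, 55, 27, 47, 13, 64, 15, 24; M̄R̄ = 558.0000 / 13 = 42.9231
UCL = X̄ + 3·M̄R̄/d₂ = 2195.1429 + 3 × 42.9231 / 1.128 = 2309.3000

2309.300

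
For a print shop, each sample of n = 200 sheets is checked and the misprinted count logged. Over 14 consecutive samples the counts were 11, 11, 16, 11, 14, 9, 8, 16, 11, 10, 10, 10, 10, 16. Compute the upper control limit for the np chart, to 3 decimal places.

p̄ = Σdᵢ / (k·n) = 163 / (14 × 200) = 0.05821
UCL = np̄ + 3·√(np̄(1−p̄)) = 11.6429 + 3 × √(11.6429×0.94179) = 11.6429 + 3 × 3.3114 = 21.5769

21.577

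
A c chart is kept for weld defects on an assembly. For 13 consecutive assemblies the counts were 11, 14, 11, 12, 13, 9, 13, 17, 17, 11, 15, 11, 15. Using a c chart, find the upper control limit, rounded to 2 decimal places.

23.82

c̄ = (11 + 14 + 11 + 12 + 13 + 9 + 13 + 17 + 17 + 11 + 15 + 11 + 15) / 13 = 169 / 13 = 13.0000
UCL = c̄ + 3√c̄ = 13.0000 + 3 × √13.0000 = 13.0000 + 3 × 3.6056 = 23.8167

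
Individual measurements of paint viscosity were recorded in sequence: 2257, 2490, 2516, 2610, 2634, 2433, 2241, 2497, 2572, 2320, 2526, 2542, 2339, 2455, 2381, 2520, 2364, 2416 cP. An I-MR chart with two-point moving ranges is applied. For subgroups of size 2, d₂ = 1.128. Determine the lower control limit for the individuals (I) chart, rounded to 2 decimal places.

2088.55

X̄ = (2257 + 2490 + 2516 + 2610 + 2634 + 2433 + 2241 + 2497 + 2572 + 2320 + 2526 + 2542 + 2339 + 2455 + 2381 + 2520 + 2364 + 2416) / 18 = 2450.7222
Moving ranges: 233, 26, 94, 24, 201, 192, 256, 75, 252, 206, 16, 203, 116, 74, 139, 156, 52; M̄R̄ = 2315.0000 / 17 = 136.1765
LCL = X̄ − 3·M̄R̄/d₂ = 2450.7222 − 3 × 136.1765 / 1.128 = 2088.5508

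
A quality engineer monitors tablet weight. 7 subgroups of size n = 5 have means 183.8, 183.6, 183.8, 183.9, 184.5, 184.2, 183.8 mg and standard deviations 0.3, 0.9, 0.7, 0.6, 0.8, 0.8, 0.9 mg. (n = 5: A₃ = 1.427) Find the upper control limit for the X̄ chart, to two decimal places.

X̄̄ = (183.8 + 183.6 + 183.8 + 183.9 + 184.5 + 184.2 + 183.8) / 7 = 183.9429
s̄ = (0.3 + 0.9 + 0.7 + 0.6 + 0.8 + 0.8 + 0.9) / 7 = 0.7143
UCL = X̄̄ + A₃·s̄ = 183.9429 + 1.427 × 0.7143 = 184.9621

184.96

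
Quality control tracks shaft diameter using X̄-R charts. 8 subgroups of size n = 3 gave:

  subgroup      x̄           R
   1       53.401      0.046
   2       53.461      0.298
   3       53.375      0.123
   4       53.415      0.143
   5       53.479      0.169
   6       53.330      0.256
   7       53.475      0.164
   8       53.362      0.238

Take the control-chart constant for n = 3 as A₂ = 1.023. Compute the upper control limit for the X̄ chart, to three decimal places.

53.596

X̄̄ = (53.401 + 53.461 + 53.375 + 53.415 + 53.479 + 53.330 + 53.475 + 53.362) / 8 = 427.2980 / 8 = 53.4123
R̄ = (0.046 + 0.298 + 0.123 + 0.143 + 0.169 + 0.256 + 0.164 + 0.238) / 8 = 1.4370 / 8 = 0.1796
UCL = X̄̄ + A₂·R̄ = 53.4123 + 1.023 × 0.1796 = 53.5960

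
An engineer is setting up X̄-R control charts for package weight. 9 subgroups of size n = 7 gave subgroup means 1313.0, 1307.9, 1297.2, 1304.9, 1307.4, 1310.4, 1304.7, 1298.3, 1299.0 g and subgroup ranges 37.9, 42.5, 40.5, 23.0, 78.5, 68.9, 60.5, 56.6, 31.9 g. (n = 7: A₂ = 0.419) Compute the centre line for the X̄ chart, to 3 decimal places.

1304.756

X̄̄ = (1313.0 + 1307.9 + 1297.2 + 1304.9 + 1307.4 + 1310.4 + 1304.7 + 1298.3 + 1299.0) / 9 = 11742.8000 / 9 = 1304.7556
CL = X̄̄ = 1304.7556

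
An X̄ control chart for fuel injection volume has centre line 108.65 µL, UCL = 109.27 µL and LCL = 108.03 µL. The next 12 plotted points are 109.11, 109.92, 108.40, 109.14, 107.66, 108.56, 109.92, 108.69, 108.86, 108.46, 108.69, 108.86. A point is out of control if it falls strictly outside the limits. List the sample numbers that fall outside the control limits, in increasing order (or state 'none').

Compare each point to [108.03, 109.27]: sample 2 = 109.92 > UCL; sample 5 = 107.66 < LCL; sample 7 = 109.92 > UCL.

2, 5, 7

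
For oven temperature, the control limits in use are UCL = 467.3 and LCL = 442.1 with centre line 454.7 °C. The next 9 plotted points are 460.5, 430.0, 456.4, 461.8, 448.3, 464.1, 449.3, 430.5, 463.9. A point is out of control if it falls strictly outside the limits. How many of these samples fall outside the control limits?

2

Compare each point to [442.1, 467.3]: sample 2 = 430.0 < LCL; sample 8 = 430.5 < LCL.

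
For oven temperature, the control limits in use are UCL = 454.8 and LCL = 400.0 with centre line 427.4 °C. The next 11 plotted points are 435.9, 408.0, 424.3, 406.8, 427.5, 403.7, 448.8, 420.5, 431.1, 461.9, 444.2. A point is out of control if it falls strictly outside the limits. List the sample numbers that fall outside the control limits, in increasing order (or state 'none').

10

Compare each point to [400.0, 454.8]: sample 10 = 461.9 > UCL.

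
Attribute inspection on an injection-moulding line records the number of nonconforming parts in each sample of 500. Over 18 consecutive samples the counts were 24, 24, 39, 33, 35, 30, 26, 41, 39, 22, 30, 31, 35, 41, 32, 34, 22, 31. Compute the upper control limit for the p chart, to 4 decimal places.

p̄ = Σdᵢ / (k·n) = 569 / (18 × 500) = 0.06322
UCL = p̄ + 3·√(p̄(1−p̄)/n) = 0.06322 + 3 × √(0.06322×0.93678/500) = 0.06322 + 3 × 0.01088 = 0.09587

0.0959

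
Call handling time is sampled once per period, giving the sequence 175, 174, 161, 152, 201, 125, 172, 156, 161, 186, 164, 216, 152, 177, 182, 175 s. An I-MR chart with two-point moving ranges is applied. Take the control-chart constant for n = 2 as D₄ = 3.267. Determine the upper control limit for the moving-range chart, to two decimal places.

90.60

Moving ranges: 1, 13, 9, 49, 76, 47, 16, 5, 25, 22, 52, 64, 25, 5, 7; M̄R̄ = 416.0000 / 15 = 27.7333
UCL_MR = D₄·M̄R̄ = 3.267 × 27.7333 = 90.6048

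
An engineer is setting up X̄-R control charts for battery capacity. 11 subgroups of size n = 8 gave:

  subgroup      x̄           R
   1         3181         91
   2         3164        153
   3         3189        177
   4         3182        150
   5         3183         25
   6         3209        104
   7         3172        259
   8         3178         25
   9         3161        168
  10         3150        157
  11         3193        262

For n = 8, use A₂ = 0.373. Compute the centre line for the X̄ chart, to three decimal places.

X̄̄ = (3181 + 3164 + 3189 + 3182 + 3183 + 3209 + 3172 + 3178 + 3161 + 3150 + 3193) / 11 = 34962.0000 / 11 = 3178.3636
CL = X̄̄ = 3178.3636

3178.364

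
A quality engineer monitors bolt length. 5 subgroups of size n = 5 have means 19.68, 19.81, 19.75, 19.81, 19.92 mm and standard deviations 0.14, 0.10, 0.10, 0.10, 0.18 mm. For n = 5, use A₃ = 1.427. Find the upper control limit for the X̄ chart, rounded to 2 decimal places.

19.97

X̄̄ = (19.68 + 19.81 + 19.75 + 19.81 + 19.92) / 5 = 19.7940
s̄ = (0.14 + 0.10 + 0.10 + 0.10 + 0.18) / 5 = 0.1240
UCL = X̄̄ + A₃·s̄ = 19.7940 + 1.427 × 0.1240 = 19.9709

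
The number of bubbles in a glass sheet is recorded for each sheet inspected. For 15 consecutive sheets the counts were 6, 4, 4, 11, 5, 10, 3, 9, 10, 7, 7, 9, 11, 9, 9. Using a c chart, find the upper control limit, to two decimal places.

15.87

c̄ = (6 + 4 + 4 + 11 + 5 + 10 + 3 + 9 + 10 + 7 + 7 + 9 + 11 + 9 + 9) / 15 = 114 / 15 = 7.6000
UCL = c̄ + 3√c̄ = 7.6000 + 3 × √7.6000 = 7.6000 + 3 × 2.7568 = 15.8704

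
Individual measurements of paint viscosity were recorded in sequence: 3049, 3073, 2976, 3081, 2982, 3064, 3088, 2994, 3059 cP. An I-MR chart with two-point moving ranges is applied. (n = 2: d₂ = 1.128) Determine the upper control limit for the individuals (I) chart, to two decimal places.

3236.81

X̄ = (3049 + 3073 + 2976 + 3081 + 2982 + 3064 + 3088 + 2994 + 3059) / 9 = 3040.6667
Moving ranges: 24, 97, 105, 99, 82, 24, 94, 65; M̄R̄ = 590.0000 / 8 = 73.7500
UCL = X̄ + 3·M̄R̄/d₂ = 3040.6667 + 3 × 73.7500 / 1.128 = 3236.8103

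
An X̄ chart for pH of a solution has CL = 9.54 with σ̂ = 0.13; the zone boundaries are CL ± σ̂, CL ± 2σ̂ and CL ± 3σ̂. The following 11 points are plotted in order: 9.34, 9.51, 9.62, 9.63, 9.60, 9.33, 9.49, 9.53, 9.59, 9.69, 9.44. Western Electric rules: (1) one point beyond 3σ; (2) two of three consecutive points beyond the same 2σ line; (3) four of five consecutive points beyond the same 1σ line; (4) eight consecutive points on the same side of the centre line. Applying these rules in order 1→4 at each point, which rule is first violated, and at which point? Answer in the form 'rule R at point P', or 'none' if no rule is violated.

none

Zone of each point (C = within 1σ̂, B = 1σ̂–2σ̂, A = 2σ̂–3σ̂, * = beyond 3σ̂; sign = side of CL): 1:-B, 2:-C, 3:+C, 4:+C, 5:+C, 6:-B, 7:-C, 8:-C, 9:+C, 10:+B, 11:-C
No rule fires across all 11 points.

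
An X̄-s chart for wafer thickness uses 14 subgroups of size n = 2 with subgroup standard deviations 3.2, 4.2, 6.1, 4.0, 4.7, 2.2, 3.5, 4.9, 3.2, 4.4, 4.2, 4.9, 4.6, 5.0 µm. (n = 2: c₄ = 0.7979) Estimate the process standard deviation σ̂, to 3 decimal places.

s̄ = (3.2 + 4.2 + 6.1 + 4.0 + 4.7 + 2.2 + 3.5 + 4.9 + 3.2 + 4.4 + 4.2 + 4.9 + 4.6 + 5.0) / 14 = 4.2214
σ̂ = s̄ / c₄ = 4.2214 / 0.7979 = 5.2907

5.291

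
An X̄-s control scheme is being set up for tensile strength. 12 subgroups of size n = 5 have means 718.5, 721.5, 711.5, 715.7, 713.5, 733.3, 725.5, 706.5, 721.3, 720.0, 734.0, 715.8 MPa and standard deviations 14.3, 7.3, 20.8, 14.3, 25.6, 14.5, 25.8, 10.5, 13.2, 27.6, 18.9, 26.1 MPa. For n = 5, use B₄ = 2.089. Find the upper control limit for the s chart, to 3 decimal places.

38.107

s̄ = (14.3 + 7.3 + 20.8 + 14.3 + 25.6 + 14.5 + 25.8 + 10.5 + 13.2 + 27.6 + 18.9 + 26.1) / 12 = 18.2417
UCL_s = B₄·s̄ = 2.089 × 18.2417 = 38.1068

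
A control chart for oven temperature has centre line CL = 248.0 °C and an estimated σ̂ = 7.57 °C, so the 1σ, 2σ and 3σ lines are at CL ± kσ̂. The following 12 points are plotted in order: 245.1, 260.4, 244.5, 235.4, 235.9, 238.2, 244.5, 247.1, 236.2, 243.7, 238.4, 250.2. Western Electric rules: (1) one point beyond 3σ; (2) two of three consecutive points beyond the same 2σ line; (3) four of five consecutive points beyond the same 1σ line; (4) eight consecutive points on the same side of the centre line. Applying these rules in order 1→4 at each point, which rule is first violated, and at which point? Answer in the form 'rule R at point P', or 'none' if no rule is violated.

rule 4 at point 10

Zone of each point (C = within 1σ̂, B = 1σ̂–2σ̂, A = 2σ̂–3σ̂, * = beyond 3σ̂; sign = side of CL): 1:-C, 2:+B, 3:-C, 4:-B, 5:-B, 6:-B, 7:-C, 8:-C, 9:-B, 10:-C, 11:-B, 12:+C
Rule 4 (eight consecutive points on the same side of the centre line) is satisfied at point 10.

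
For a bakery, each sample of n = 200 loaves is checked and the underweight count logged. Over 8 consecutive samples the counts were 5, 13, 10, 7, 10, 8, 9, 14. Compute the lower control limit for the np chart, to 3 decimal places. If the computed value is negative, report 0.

0.476

p̄ = Σdᵢ / (k·n) = 76 / (8 × 200) = 0.04750
LCL = np̄ − 3·√(np̄(1−p̄)) = 9.5000 − 3 × 3.0081 = 0.4757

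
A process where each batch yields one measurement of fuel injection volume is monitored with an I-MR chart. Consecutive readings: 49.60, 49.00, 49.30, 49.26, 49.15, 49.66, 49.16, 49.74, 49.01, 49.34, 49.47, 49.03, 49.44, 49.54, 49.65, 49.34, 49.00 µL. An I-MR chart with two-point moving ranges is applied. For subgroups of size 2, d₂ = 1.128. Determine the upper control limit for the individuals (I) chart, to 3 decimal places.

50.256

X̄ = (49.60 + 49.00 + 49.30 + 49.26 + 49.15 + 49.66 + 49.16 + 49.74 + 49.01 + 49.34 + 49.47 + 49.03 + 49.44 + 49.54 + 49.65 + 49.34 + 49.00) / 17 = 49.3347
Moving ranges: 0.60, 0.30, 0.04, 0.11, 0.51, 0.50, 0.58, 0.73, 0.33, 0.13, 0.44, 0.41, 0.10, 0.11, 0.31, 0.34; M̄R̄ = 5.5400 / 16 = 0.3463
UCL = X̄ + 3·M̄R̄/d₂ = 49.3347 + 3 × 0.3463 / 1.128 = 50.2556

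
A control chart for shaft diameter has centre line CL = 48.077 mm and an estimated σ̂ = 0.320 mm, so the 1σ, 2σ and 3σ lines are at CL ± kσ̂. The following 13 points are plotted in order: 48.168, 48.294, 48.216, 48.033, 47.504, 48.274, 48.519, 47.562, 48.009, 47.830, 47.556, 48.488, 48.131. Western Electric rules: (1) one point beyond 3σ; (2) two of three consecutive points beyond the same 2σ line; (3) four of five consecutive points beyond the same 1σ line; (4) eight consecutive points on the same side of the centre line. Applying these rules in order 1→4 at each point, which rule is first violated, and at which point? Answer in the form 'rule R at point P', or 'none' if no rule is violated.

Zone of each point (C = within 1σ̂, B = 1σ̂–2σ̂, A = 2σ̂–3σ̂, * = beyond 3σ̂; sign = side of CL): 1:+C, 2:+C, 3:+C, 4:-C, 5:-B, 6:+C, 7:+B, 8:-B, 9:-C, 10:-C, 11:-B, 12:+B, 13:+C
No rule fires across all 13 points.

none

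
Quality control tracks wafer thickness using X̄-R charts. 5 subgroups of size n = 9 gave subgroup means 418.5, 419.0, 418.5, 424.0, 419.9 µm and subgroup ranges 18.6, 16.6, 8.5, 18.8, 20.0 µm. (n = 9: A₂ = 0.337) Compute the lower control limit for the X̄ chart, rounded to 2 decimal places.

X̄̄ = (418.5 + 419.0 + 418.5 + 424.0 + 419.9) / 5 = 2099.9000 / 5 = 419.9800
R̄ = (18.6 + 16.6 + 8.5 + 18.8 + 20.0) / 5 = 82.5000 / 5 = 16.5000
LCL = X̄̄ − A₂·R̄ = 419.9800 − 0.337 × 16.5000 = 414.4195

414.42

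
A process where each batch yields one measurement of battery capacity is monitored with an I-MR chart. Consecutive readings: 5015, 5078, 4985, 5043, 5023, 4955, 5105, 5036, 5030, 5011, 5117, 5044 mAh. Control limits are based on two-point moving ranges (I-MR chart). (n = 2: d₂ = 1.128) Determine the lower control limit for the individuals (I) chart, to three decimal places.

X̄ = (5015 + 5078 + 4985 + 5043 + 5023 + 4955 + 5105 + 5036 + 5030 + 5011 + 5117 + 5044) / 12 = 5036.8333
Moving ranges: 63, 93, 58, 20, 68, 150, 69, 6, 19, 106, 73; M̄R̄ = 725.0000 / 11 = 65.9091
LCL = X̄ − 3·M̄R̄/d₂ = 5036.8333 − 3 × 65.9091 / 1.128 = 4861.5432

4861.543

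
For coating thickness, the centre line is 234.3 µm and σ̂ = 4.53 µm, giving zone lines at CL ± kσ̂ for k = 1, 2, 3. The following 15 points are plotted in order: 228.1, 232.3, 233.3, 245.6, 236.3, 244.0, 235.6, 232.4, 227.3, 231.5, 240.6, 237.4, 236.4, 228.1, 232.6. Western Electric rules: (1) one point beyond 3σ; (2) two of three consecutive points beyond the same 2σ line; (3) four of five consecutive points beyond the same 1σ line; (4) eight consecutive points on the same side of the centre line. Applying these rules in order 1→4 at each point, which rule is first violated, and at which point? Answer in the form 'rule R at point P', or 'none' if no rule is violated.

Zone of each point (C = within 1σ̂, B = 1σ̂–2σ̂, A = 2σ̂–3σ̂, * = beyond 3σ̂; sign = side of CL): 1:-B, 2:-C, 3:-C, 4:+A, 5:+C, 6:+A, 7:+C, 8:-C, 9:-B, 10:-C, 11:+B, 12:+C, 13:+C, 14:-B, 15:-C
Rule 2 (two of three consecutive points beyond the same 2σ limit) is satisfied at point 6.

rule 2 at point 6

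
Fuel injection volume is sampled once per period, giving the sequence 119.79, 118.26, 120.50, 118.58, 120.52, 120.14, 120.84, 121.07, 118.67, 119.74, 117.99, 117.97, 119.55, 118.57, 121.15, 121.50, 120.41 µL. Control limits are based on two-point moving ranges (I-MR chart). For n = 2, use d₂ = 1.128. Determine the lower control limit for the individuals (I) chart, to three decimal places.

116.270

X̄ = (119.79 + 118.26 + 120.50 + 118.58 + 120.52 + 120.14 + 120.84 + 121.07 + 118.67 + 119.74 + 117.99 + 117.97 + 119.55 + 118.57 + 121.15 + 121.50 + 120.41) / 17 = 119.7206
Moving ranges: 1.53, 2.24, 1.92, 1.94, 0.38, 0.70, 0.23, 2.40, 1.07, 1.75, 0.02, 1.58, 0.98, 2.58, 0.35, 1.09; M̄R̄ = 20.7600 / 16 = 1.2975
LCL = X̄ − 3·M̄R̄/d₂ = 119.7206 − 3 × 1.2975 / 1.128 = 116.2698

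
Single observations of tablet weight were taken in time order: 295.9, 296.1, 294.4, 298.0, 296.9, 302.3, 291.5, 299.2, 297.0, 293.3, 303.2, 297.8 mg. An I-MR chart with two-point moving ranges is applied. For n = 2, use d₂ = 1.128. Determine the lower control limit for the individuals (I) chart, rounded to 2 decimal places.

284.63

X̄ = (295.9 + 296.1 + 294.4 + 298.0 + 296.9 + 302.3 + 291.5 + 299.2 + 297.0 + 293.3 + 303.2 + 297.8) / 12 = 297.1333
Moving ranges: 0.2, 1.7, 3.6, 1.1, 5.4, 10.8, 7.7, 2.2, 3.7, 9.9, 5.4; M̄R̄ = 51.7000 / 11 = 4.7000
LCL = X̄ − 3·M̄R̄/d₂ = 297.1333 − 3 × 4.7000 / 1.128 = 284.6333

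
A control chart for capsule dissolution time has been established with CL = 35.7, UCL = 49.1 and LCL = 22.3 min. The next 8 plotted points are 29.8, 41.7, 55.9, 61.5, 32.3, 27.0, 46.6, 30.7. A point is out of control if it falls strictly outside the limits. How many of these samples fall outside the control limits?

2

Compare each point to [22.3, 49.1]: sample 3 = 55.9 > UCL; sample 4 = 61.5 > UCL.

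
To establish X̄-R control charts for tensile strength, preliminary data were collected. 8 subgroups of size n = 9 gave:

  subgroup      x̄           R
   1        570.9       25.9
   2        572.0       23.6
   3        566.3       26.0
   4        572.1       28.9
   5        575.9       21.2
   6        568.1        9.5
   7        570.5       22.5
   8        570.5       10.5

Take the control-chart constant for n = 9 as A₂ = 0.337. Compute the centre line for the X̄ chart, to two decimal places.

570.79

X̄̄ = (570.9 + 572.0 + 566.3 + 572.1 + 575.9 + 568.1 + 570.5 + 570.5) / 8 = 4566.3000 / 8 = 570.7875
CL = X̄̄ = 570.7875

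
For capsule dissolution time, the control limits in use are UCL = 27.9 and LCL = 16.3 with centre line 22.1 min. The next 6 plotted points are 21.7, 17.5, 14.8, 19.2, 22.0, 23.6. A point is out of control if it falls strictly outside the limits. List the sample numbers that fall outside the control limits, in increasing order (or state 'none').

Compare each point to [16.3, 27.9]: sample 3 = 14.8 < LCL.

3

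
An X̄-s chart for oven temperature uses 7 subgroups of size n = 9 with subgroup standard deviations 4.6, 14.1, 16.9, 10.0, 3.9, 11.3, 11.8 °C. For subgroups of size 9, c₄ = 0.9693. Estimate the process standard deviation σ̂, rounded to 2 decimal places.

s̄ = (4.6 + 14.1 + 16.9 + 10.0 + 3.9 + 11.3 + 11.8) / 7 = 10.3714
σ̂ = s̄ / c₄ = 10.3714 / 0.9693 = 10.6999

10.70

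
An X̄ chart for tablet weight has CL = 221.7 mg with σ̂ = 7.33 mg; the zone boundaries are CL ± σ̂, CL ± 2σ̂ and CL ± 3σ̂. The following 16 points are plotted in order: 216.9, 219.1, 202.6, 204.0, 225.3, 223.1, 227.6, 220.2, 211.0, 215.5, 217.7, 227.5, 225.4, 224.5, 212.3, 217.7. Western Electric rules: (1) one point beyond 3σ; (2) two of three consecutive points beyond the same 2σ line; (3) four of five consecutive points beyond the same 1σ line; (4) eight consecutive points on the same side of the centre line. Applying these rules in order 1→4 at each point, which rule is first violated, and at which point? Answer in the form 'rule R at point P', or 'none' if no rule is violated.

rule 2 at point 4

Zone of each point (C = within 1σ̂, B = 1σ̂–2σ̂, A = 2σ̂–3σ̂, * = beyond 3σ̂; sign = side of CL): 1:-C, 2:-C, 3:-A, 4:-A, 5:+C, 6:+C, 7:+C, 8:-C, 9:-B, 10:-C, 11:-C, 12:+C, 13:+C, 14:+C, 15:-B, 16:-C
Rule 2 (two of three consecutive points beyond the same 2σ limit) is satisfied at point 4.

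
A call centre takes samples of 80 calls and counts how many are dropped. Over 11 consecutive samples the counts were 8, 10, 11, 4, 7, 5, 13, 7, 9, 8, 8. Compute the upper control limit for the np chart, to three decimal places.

p̄ = Σdᵢ / (k·n) = 90 / (11 × 80) = 0.10227
UCL = np̄ + 3·√(np̄(1−p̄)) = 8.1818 + 3 × √(8.1818×0.89773) = 8.1818 + 3 × 2.7102 = 16.3123

16.312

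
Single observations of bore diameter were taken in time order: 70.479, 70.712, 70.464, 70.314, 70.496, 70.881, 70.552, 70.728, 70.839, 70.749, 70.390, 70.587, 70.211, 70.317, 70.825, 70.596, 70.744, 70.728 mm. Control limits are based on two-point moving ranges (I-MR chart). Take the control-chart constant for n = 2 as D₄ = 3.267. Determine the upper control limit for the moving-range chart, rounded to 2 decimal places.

0.74

Moving ranges: 0.233, 0.248, 0.150, 0.182, 0.385, 0.329, 0.176, 0.111, 0.090, 0.359, 0.197, 0.376, 0.106, 0.508, 0.229, 0.148, 0.016; M̄R̄ = 3.8430 / 17 = 0.2261
UCL_MR = D₄·M̄R̄ = 3.267 × 0.2261 = 0.7385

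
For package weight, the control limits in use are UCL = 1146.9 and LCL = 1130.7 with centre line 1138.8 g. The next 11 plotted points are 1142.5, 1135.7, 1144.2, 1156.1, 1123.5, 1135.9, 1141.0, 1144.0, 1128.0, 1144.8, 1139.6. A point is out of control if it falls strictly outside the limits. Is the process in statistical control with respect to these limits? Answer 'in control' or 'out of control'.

out of control

Compare each point to [1130.7, 1146.9]: sample 4 = 1156.1 > UCL; sample 5 = 1123.5 < LCL; sample 9 = 1128.0 < LCL.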